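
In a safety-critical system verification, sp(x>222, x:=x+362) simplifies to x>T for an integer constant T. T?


Formula: sp(P, x:=E) = exists old_x. (x = E[old_x/x]) AND P[old_x/x] (old_x is the value of x before the assignment; eliminate old_x by solving x = E[old_x/x] for old_x)
Step 1: Precondition P: x>222, i.e. old_x > 222
Step 2: Assignment gives x = old_x + 362, so old_x = x - 362
Step 3: Substitute into P: x - 362 > 222
Step 4: Simplify: x > 222+362 = 584

584


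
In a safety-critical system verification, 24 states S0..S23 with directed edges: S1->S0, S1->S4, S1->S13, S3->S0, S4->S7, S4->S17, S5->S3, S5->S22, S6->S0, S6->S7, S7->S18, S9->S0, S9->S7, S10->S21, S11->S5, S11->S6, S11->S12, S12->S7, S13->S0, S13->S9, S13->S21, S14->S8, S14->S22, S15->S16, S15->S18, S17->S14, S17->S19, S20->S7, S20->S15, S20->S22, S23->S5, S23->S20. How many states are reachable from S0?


BFS from S0:
  layer 0: {S0}
Reachable set: {S0}
Count = 1

1


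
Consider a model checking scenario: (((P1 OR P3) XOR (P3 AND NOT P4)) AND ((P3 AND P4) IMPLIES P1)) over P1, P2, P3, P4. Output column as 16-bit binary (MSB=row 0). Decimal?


Formula: (((P1 OR P3) XOR (P3 AND NOT P4)) AND ((P3 AND P4) IMPLIES P1)) over P1, P2, P3, P4 (16 rows)
Evaluate each row (bits = P1,P2,P3,P4, MSB first):
  row 0 [0000]: (((0 OR 0) XOR (0 AND NOT 0)) AND ((0 AND 0) IMPLIES 0)) -> 0
  row 1 [0001]: (((0 OR 0) XOR (0 AND NOT 1)) AND ((0 AND 1) IMPLIES 0)) -> 0
  row 2 [0010]: (((0 OR 1) XOR (1 AND NOT 0)) AND ((1 AND 0) IMPLIES 0)) -> 0
  row 3 [0011]: (((0 OR 1) XOR (1 AND NOT 1)) AND ((1 AND 1) IMPLIES 0)) -> 0
  row 4 [0100]: (((0 OR 0) XOR (0 AND NOT 0)) AND ((0 AND 0) IMPLIES 0)) -> 0
  row 5 [0101]: (((0 OR 0) XOR (0 AND NOT 1)) AND ((0 AND 1) IMPLIES 0)) -> 0
  row 6 [0110]: (((0 OR 1) XOR (1 AND NOT 0)) AND ((1 AND 0) IMPLIES 0)) -> 0
  row 7 [0111]: (((0 OR 1) XOR (1 AND NOT 1)) AND ((1 AND 1) IMPLIES 0)) -> 0
  row 8 [1000]: (((1 OR 0) XOR (0 AND NOT 0)) AND ((0 AND 0) IMPLIES 1)) -> 1
  row 9 [1001]: (((1 OR 0) XOR (0 AND NOT 1)) AND ((0 AND 1) IMPLIES 1)) -> 1
  row 10 [1010]: (((1 OR 1) XOR (1 AND NOT 0)) AND ((1 AND 0) IMPLIES 1)) -> 0
  row 11 [1011]: (((1 OR 1) XOR (1 AND NOT 1)) AND ((1 AND 1) IMPLIES 1)) -> 1
  row 12 [1100]: (((1 OR 0) XOR (0 AND NOT 0)) AND ((0 AND 0) IMPLIES 1)) -> 1
  row 13 [1101]: (((1 OR 0) XOR (0 AND NOT 1)) AND ((0 AND 1) IMPLIES 1)) -> 1
  row 14 [1110]: (((1 OR 1) XOR (1 AND NOT 0)) AND ((1 AND 0) IMPLIES 1)) -> 0
  row 15 [1111]: (((1 OR 1) XOR (1 AND NOT 1)) AND ((1 AND 1) IMPLIES 1)) -> 1
Full result column, 4 rows per line (P1,P2 fixed per line; P3,P4 runs 00..11 left to right):
  rows 0-3 [P1,P2=00]: 0000  = hex 0
  rows 4-7 [P1,P2=01]: 0000  = hex 0
  rows 8-11 [P1,P2=10]: 1101  = hex D
  rows 12-15 [P1,P2=11]: 1101  = hex D
Output column (row 0 .. row 15) = 0000000011011101
Output column grouped in 4s = 0000 0000 1101 1101 = 0x00DD
Convert to decimal digit by digit (value = value*16 + digit):
  0 -> 0
  0*16 + 0 = 0
  0*16 + 13 (D) = 13
  13*16 + 13 (D) = 221
Decimal = 221

221


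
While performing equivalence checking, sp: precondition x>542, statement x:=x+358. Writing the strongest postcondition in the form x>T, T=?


Formula: sp(P, x:=E) = exists old_x. (x = E[old_x/x]) AND P[old_x/x] (old_x is the value of x before the assignment; eliminate old_x by solving x = E[old_x/x] for old_x)
Step 1: Precondition P: x>542, i.e. old_x > 542
Step 2: Assignment gives x = old_x + 358, so old_x = x - 358
Step 3: Substitute into P: x - 358 > 542
Step 4: Simplify: x > 542+358 = 900

900


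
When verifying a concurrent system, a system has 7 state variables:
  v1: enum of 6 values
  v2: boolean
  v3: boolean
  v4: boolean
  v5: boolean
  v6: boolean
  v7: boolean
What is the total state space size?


State space = product of domain sizes of all variables.
Domain sizes:
  v1 (enum of 6 values): 6
  v2 (boolean): 2
  v3 (boolean): 2
  v4 (boolean): 2
  v5 (boolean): 2
  v6 (boolean): 2
  v7 (boolean): 2
Product = 6 * 2 * 2 * 2 * 2 * 2 * 2 = 384

384


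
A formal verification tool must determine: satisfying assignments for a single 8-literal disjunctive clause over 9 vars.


Step 1: Total=2^9=512
Step 2: Unsat when all 8 false: 2^1=2
Step 3: Sat=512-2=510

510


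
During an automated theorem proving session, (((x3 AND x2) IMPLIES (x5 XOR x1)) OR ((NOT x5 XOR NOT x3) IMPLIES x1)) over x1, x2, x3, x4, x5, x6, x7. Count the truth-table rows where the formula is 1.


Formula: (((x3 AND x2) IMPLIES (x5 XOR x1)) OR ((NOT x5 XOR NOT x3) IMPLIES x1)) over 7 vars (128 rows)
Evaluate each row (x1, x2, x3, x4, x5, x6, x7 as bits, MSB first):
  row 0 [0000000]: (((0 AND 0) IMPLIES (0 XOR 0)) OR ((NOT 0 XOR NOT 0) IMPLIES 0)) -> 1
  row 1 [0000001]: (((0 AND 0) IMPLIES (0 XOR 0)) OR ((NOT 0 XOR NOT 0) IMPLIES 0)) -> 1
  row 2 [0000010]: (((0 AND 0) IMPLIES (0 XOR 0)) OR ((NOT 0 XOR NOT 0) IMPLIES 0)) -> 1
  row 3 [0000011]: (((0 AND 0) IMPLIES (0 XOR 0)) OR ((NOT 0 XOR NOT 0) IMPLIES 0)) -> 1
  row 4 [0000100]: (((0 AND 0) IMPLIES (1 XOR 0)) OR ((NOT 1 XOR NOT 0) IMPLIES 0)) -> 1
  (every remaining row is evaluated the same way; all 128 results are listed next)
Full result column, 8 rows per line (x1,x2,x3,x4 fixed per line; x5,x6,x7 runs 000..111 left to right):
  rows 0-7 [x1,x2,x3,x4=0000]: 11111111  (ones: 8)
  rows 8-15 [x1,x2,x3,x4=0001]: 11111111  (ones: 8)
  rows 16-23 [x1,x2,x3,x4=0010]: 11111111  (ones: 8)
  rows 24-31 [x1,x2,x3,x4=0011]: 11111111  (ones: 8)
  rows 32-39 [x1,x2,x3,x4=0100]: 11111111  (ones: 8)
  rows 40-47 [x1,x2,x3,x4=0101]: 11111111  (ones: 8)
  rows 48-55 [x1,x2,x3,x4=0110]: 00001111  (ones: 4)
  rows 56-63 [x1,x2,x3,x4=0111]: 00001111  (ones: 4)
  rows 64-71 [x1,x2,x3,x4=1000]: 11111111  (ones: 8)
  rows 72-79 [x1,x2,x3,x4=1001]: 11111111  (ones: 8)
  rows 80-87 [x1,x2,x3,x4=1010]: 11111111  (ones: 8)
  rows 88-95 [x1,x2,x3,x4=1011]: 11111111  (ones: 8)
  rows 96-103 [x1,x2,x3,x4=1100]: 11111111  (ones: 8)
  rows 104-111 [x1,x2,x3,x4=1101]: 11111111  (ones: 8)
  rows 112-119 [x1,x2,x3,x4=1110]: 11111111  (ones: 8)
  rows 120-127 [x1,x2,x3,x4=1111]: 11111111  (ones: 8)
Count of 1-rows = 8+8+8+8+8+8+4+4+8+8+8+8+8+8+8+8 = 120

120


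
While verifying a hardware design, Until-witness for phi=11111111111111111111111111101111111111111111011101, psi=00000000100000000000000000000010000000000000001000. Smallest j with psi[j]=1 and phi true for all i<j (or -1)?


(phi U psi) at 0: need smallest j with psi[j]=1 and phi[i]=1 for all i in [0,j).
Scan from step 0:
  step 0: phi=1, psi=0 -> continue
  step 1: phi=1, psi=0 -> continue
  step 2: phi=1, psi=0 -> continue
  step 3: phi=1, psi=0 -> continue
  step 8: psi=1 and phi held for [0,8) -> witness found
Witness step = 8

8


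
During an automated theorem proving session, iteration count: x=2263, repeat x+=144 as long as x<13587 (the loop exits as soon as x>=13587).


Step 1: x goes from 2263 toward 13587 by 144; the body runs while x<13587, so iterations = ceil((bound-start)/step)
Step 2: Distance=11324
Step 3: ceil(11324/144)=79

79


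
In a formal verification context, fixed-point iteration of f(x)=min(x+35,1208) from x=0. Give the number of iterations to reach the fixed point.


Step 1: x=0, cap=1208, increment=35
Step 2: x grows by 35 each step until capped at 1208; fixed point is x=1208
Step 3: iterations = ceil(1208/35) = 35

35


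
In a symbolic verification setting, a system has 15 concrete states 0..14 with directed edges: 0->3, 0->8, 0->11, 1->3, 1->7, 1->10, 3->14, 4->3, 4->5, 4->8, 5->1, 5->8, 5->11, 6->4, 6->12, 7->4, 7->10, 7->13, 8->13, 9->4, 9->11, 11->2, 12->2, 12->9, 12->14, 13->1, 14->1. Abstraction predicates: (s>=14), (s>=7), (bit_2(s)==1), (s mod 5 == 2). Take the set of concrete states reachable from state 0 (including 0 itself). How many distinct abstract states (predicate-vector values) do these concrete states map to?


BFS from 0:
Concrete reachable: {0, 1, 2, 3, 4, 5, 7, 8, 10, 11, 13, 14}
Abstract via predicates (s>=14), (s>=7), (bit_2(s)==1), (s mod 5 == 2):
  (0,0,0,0) <- {0, 1, 3}
  (0,0,0,1) <- {2}
  (0,0,1,0) <- {4, 5}
  (0,1,0,0) <- {8, 10, 11}
  (0,1,1,0) <- {13}
  (0,1,1,1) <- {7}
  (1,1,1,0) <- {14}
Distinct abstract states = 7

7


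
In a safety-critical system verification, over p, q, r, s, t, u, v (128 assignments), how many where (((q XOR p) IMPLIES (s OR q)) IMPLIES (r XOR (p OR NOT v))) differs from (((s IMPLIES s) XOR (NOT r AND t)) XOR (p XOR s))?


F1 = (((q XOR p) IMPLIES (s OR q)) IMPLIES (r XOR (p OR NOT v)))
F2 = (((s IMPLIES s) XOR (NOT r AND t)) XOR (p XOR s))
Evaluate both on each of 128 rows (bits = p,q,r,s,t,u,v):
  row 0 [0000000]: F1=1 F2=1 -> 0
  row 1 [0000001]: F1=0 F2=1 (differ) -> 1
  row 2 [0000010]: F1=1 F2=1 -> 0
  row 3 [0000011]: F1=0 F2=1 (differ) -> 1
  row 4 [0000100]: F1=1 F2=0 (differ) -> 1
  (every remaining row is evaluated the same way; all 128 results are listed next)
Full result column, 8 rows per line (p,q,r,s fixed per line; t,u,v runs 000..111 left to right):
  rows 0-7 [p,q,r,s=0000]: 01011010  (ones: 4)
  rows 8-15 [p,q,r,s=0001]: 10100101  (ones: 4)
  rows 16-23 [p,q,r,s=0010]: 10101010  (ones: 4)
  rows 24-31 [p,q,r,s=0011]: 01010101  (ones: 4)
  rows 32-39 [p,q,r,s=0100]: 01011010  (ones: 4)
  rows 40-47 [p,q,r,s=0101]: 10100101  (ones: 4)
  rows 48-55 [p,q,r,s=0110]: 10101010  (ones: 4)
  rows 56-63 [p,q,r,s=0111]: 01010101  (ones: 4)
  rows 64-71 [p,q,r,s=1000]: 11110000  (ones: 4)
  rows 72-79 [p,q,r,s=1001]: 00001111  (ones: 4)
  rows 80-87 [p,q,r,s=1010]: 11111111  (ones: 8)
  rows 88-95 [p,q,r,s=1011]: 11111111  (ones: 8)
  rows 96-103 [p,q,r,s=1100]: 11110000  (ones: 4)
  rows 104-111 [p,q,r,s=1101]: 00001111  (ones: 4)
  rows 112-119 [p,q,r,s=1110]: 00000000  (ones: 0)
  rows 120-127 [p,q,r,s=1111]: 11111111  (ones: 8)
Disagreements = 4+4+4+4+4+4+4+4+4+4+8+8+4+4+0+8 = 72

72


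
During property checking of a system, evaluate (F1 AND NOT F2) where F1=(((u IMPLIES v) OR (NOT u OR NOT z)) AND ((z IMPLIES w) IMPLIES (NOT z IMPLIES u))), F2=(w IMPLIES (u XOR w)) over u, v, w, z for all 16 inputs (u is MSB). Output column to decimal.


F1 = (((u IMPLIES v) OR (NOT u OR NOT z)) AND ((z IMPLIES w) IMPLIES (NOT z IMPLIES u)))
F2 = (w IMPLIES (u XOR w))
Counterexample to F1=>F2 is where F1=1 and F2=0.
Evaluate each row (bits = u,v,w,z, MSB first):
  row 0 [0000]: F1=0 F2=1 -> F1&~F2 -> 0
  row 1 [0001]: F1=1 F2=1 -> F1&~F2 -> 0
  row 2 [0010]: F1=0 F2=1 -> F1&~F2 -> 0
  row 3 [0011]: F1=1 F2=1 -> F1&~F2 -> 0
  row 4 [0100]: F1=0 F2=1 -> F1&~F2 -> 0
  row 5 [0101]: F1=1 F2=1 -> F1&~F2 -> 0
  row 6 [0110]: F1=0 F2=1 -> F1&~F2 -> 0
  row 7 [0111]: F1=1 F2=1 -> F1&~F2 -> 0
  row 8 [1000]: F1=1 F2=1 -> F1&~F2 -> 0
  row 9 [1001]: F1=0 F2=1 -> F1&~F2 -> 0
  row 10 [1010]: F1=1 F2=0 -> F1&~F2 -> 1
  row 11 [1011]: F1=0 F2=0 -> F1&~F2 -> 0
  row 12 [1100]: F1=1 F2=1 -> F1&~F2 -> 0
  row 13 [1101]: F1=1 F2=1 -> F1&~F2 -> 0
  row 14 [1110]: F1=1 F2=0 -> F1&~F2 -> 1
  row 15 [1111]: F1=1 F2=0 -> F1&~F2 -> 1
Full result column, 4 rows per line (u,v fixed per line; w,z runs 00..11 left to right):
  rows 0-3 [u,v=00]: 0000  = hex 0
  rows 4-7 [u,v=01]: 0000  = hex 0
  rows 8-11 [u,v=10]: 0010  = hex 2
  rows 12-15 [u,v=11]: 0011  = hex 3
Counterexample vector (row 0 .. row 15) = 0000000000100011
Output column grouped in 4s = 0000 0000 0010 0011 = 0x0023
Convert to decimal digit by digit (value = value*16 + digit):
  0 -> 0
  0*16 + 0 = 0
  0*16 + 2 = 2
  2*16 + 3 = 35
Decimal = 35

35


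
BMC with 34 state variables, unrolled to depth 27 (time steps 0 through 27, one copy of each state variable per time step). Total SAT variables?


BMC unrolls to depth k, creating one copy of each state var for steps 0..k.
Step count = 27 + 1 = 28 (steps 0 through 27)
Vars per step = 34
Total = 34 * 28 = 952

952


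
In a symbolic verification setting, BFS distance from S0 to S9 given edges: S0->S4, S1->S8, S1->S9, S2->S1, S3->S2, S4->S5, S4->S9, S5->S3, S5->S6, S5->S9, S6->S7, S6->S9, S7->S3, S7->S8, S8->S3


BFS layer-by-layer from S0:
  dist 0: {S0}
  dist 1: {S4}
  dist 2: {S5, S9}
  -> S9 reached at distance 2
Shortest path length = 2

2


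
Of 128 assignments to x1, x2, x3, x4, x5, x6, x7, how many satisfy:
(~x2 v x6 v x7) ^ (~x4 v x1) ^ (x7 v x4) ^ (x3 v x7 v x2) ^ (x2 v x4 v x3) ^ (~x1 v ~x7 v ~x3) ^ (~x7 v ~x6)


CNF with 7 clauses over 7 vars (128 assignments).
An assignment satisfies CNF iff every clause has >=1 true literal.
Check each row (bits = x1,x2,x3,x4,x5,x6,x7; clause T/F shown):
  row 0 [0000000]: clauses=TTFFFTT -> 0
  row 1 [0000001]: clauses=TTTTFTT -> 0
  row 2 [0000010]: clauses=TTFFFTT -> 0
  row 3 [0000011]: clauses=TTTTFTF -> 0
  row 4 [0000100]: clauses=TTFFFTT -> 0
  (every remaining row is evaluated the same way; all 128 results are listed next)
Full result column, 8 rows per line (x1,x2,x3,x4 fixed per line; x5,x6,x7 runs 000..111 left to right):
  rows 0-7 [x1,x2,x3,x4=0000]: 00000000  (ones: 0)
  rows 8-15 [x1,x2,x3,x4=0001]: 00000000  (ones: 0)
  rows 16-23 [x1,x2,x3,x4=0010]: 01000100  (ones: 2)
  rows 24-31 [x1,x2,x3,x4=0011]: 00000000  (ones: 0)
  rows 32-39 [x1,x2,x3,x4=0100]: 01000100  (ones: 2)
  rows 40-47 [x1,x2,x3,x4=0101]: 00000000  (ones: 0)
  rows 48-55 [x1,x2,x3,x4=0110]: 01000100  (ones: 2)
  rows 56-63 [x1,x2,x3,x4=0111]: 00000000  (ones: 0)
  rows 64-71 [x1,x2,x3,x4=1000]: 00000000  (ones: 0)
  rows 72-79 [x1,x2,x3,x4=1001]: 01000100  (ones: 2)
  rows 80-87 [x1,x2,x3,x4=1010]: 00000000  (ones: 0)
  rows 88-95 [x1,x2,x3,x4=1011]: 10101010  (ones: 4)
  rows 96-103 [x1,x2,x3,x4=1100]: 01000100  (ones: 2)
  rows 104-111 [x1,x2,x3,x4=1101]: 01100110  (ones: 4)
  rows 112-119 [x1,x2,x3,x4=1110]: 00000000  (ones: 0)
  rows 120-127 [x1,x2,x3,x4=1111]: 00100010  (ones: 2)
Satisfying assignments = 0+0+2+0+2+0+2+0+0+2+0+4+2+4+0+2 = 20

20


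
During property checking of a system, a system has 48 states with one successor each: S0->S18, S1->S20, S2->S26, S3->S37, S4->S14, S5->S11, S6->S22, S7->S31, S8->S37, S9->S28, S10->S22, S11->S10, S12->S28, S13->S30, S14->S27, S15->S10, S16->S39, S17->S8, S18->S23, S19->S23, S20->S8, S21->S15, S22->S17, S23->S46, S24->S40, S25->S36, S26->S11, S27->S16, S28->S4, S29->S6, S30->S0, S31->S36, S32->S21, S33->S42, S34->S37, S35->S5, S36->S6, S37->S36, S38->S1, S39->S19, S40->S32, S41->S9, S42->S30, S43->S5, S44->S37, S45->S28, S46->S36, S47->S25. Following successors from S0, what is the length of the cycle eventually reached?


Trace from S0 until a state repeats:
  S0 -> S18 -> S23 -> S46 -> S36 -> S6 -> S22 -> S17 -> S8 -> S37 -> S36
S36 first seen at step 4, revisited at step 10.
Cycle length = 10 - 4 = 6

6


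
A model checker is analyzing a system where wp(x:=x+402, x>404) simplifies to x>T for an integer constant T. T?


Formula: wp(x:=E, P) = P[E/x] (substitute E for x in postcondition)
Step 1: Postcondition: x>404
Step 2: Substitute x+402 for x: x+402>404
Step 3: Solve for x: x > 404-402 = 2

2


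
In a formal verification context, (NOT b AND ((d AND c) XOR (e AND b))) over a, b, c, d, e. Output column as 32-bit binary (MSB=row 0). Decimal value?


Formula: (NOT b AND ((d AND c) XOR (e AND b))) over a, b, c, d, e (32 rows)
Evaluate each row (bits = a,b,c,d,e, MSB first):
  row 0 [00000]: (NOT 0 AND ((0 AND 0) XOR (0 AND 0))) -> 0
  row 1 [00001]: (NOT 0 AND ((0 AND 0) XOR (1 AND 0))) -> 0
  row 2 [00010]: (NOT 0 AND ((1 AND 0) XOR (0 AND 0))) -> 0
  row 3 [00011]: (NOT 0 AND ((1 AND 0) XOR (1 AND 0))) -> 0
  row 4 [00100]: (NOT 0 AND ((0 AND 1) XOR (0 AND 0))) -> 0
  row 5 [00101]: (NOT 0 AND ((0 AND 1) XOR (1 AND 0))) -> 0
  row 6 [00110]: (NOT 0 AND ((1 AND 1) XOR (0 AND 0))) -> 1
  row 7 [00111]: (NOT 0 AND ((1 AND 1) XOR (1 AND 0))) -> 1
  row 8 [01000]: (NOT 1 AND ((0 AND 0) XOR (0 AND 1))) -> 0
  row 9 [01001]: (NOT 1 AND ((0 AND 0) XOR (1 AND 1))) -> 0
  row 10 [01010]: (NOT 1 AND ((1 AND 0) XOR (0 AND 1))) -> 0
  row 11 [01011]: (NOT 1 AND ((1 AND 0) XOR (1 AND 1))) -> 0
  row 12 [01100]: (NOT 1 AND ((0 AND 1) XOR (0 AND 1))) -> 0
  row 13 [01101]: (NOT 1 AND ((0 AND 1) XOR (1 AND 1))) -> 0
  row 14 [01110]: (NOT 1 AND ((1 AND 1) XOR (0 AND 1))) -> 0
  row 15 [01111]: (NOT 1 AND ((1 AND 1) XOR (1 AND 1))) -> 0
  row 16 [10000]: (NOT 0 AND ((0 AND 0) XOR (0 AND 0))) -> 0
  row 17 [10001]: (NOT 0 AND ((0 AND 0) XOR (1 AND 0))) -> 0
  row 18 [10010]: (NOT 0 AND ((1 AND 0) XOR (0 AND 0))) -> 0
  row 19 [10011]: (NOT 0 AND ((1 AND 0) XOR (1 AND 0))) -> 0
  row 20 [10100]: (NOT 0 AND ((0 AND 1) XOR (0 AND 0))) -> 0
  row 21 [10101]: (NOT 0 AND ((0 AND 1) XOR (1 AND 0))) -> 0
  row 22 [10110]: (NOT 0 AND ((1 AND 1) XOR (0 AND 0))) -> 1
  row 23 [10111]: (NOT 0 AND ((1 AND 1) XOR (1 AND 0))) -> 1
  row 24 [11000]: (NOT 1 AND ((0 AND 0) XOR (0 AND 1))) -> 0
  row 25 [11001]: (NOT 1 AND ((0 AND 0) XOR (1 AND 1))) -> 0
  row 26 [11010]: (NOT 1 AND ((1 AND 0) XOR (0 AND 1))) -> 0
  row 27 [11011]: (NOT 1 AND ((1 AND 0) XOR (1 AND 1))) -> 0
  row 28 [11100]: (NOT 1 AND ((0 AND 1) XOR (0 AND 1))) -> 0
  row 29 [11101]: (NOT 1 AND ((0 AND 1) XOR (1 AND 1))) -> 0
  row 30 [11110]: (NOT 1 AND ((1 AND 1) XOR (0 AND 1))) -> 0
  row 31 [11111]: (NOT 1 AND ((1 AND 1) XOR (1 AND 1))) -> 0
Full result column, 4 rows per line (a,b,c fixed per line; d,e runs 00..11 left to right):
  rows 0-3 [a,b,c=000]: 0000  = hex 0
  rows 4-7 [a,b,c=001]: 0011  = hex 3
  rows 8-11 [a,b,c=010]: 0000  = hex 0
  rows 12-15 [a,b,c=011]: 0000  = hex 0
  rows 16-19 [a,b,c=100]: 0000  = hex 0
  rows 20-23 [a,b,c=101]: 0011  = hex 3
  rows 24-27 [a,b,c=110]: 0000  = hex 0
  rows 28-31 [a,b,c=111]: 0000  = hex 0
Output column (row 0 .. row 31) = 00000011000000000000001100000000
Output column grouped in 4s = 0000 0011 0000 0000 0000 0011 0000 0000 = 0x03000300
Convert to decimal digit by digit (value = value*16 + digit):
  0 -> 0
  0*16 + 3 = 3
  3*16 + 0 = 48
  48*16 + 0 = 768
  768*16 + 0 = 12288
  12288*16 + 3 = 196611
  196611*16 + 0 = 3145776
  3145776*16 + 0 = 50332416
Decimal = 50332416

50332416


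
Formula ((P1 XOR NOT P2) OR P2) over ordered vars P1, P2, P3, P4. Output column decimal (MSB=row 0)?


Formula: ((P1 XOR NOT P2) OR P2) over P1, P2, P3, P4 (16 rows)
Evaluate each row (bits = P1,P2,P3,P4, MSB first):
  row 0 [0000]: ((0 XOR NOT 0) OR 0) -> 1
  row 1 [0001]: ((0 XOR NOT 0) OR 0) -> 1
  row 2 [0010]: ((0 XOR NOT 0) OR 0) -> 1
  row 3 [0011]: ((0 XOR NOT 0) OR 0) -> 1
  row 4 [0100]: ((0 XOR NOT 1) OR 1) -> 1
  row 5 [0101]: ((0 XOR NOT 1) OR 1) -> 1
  row 6 [0110]: ((0 XOR NOT 1) OR 1) -> 1
  row 7 [0111]: ((0 XOR NOT 1) OR 1) -> 1
  row 8 [1000]: ((1 XOR NOT 0) OR 0) -> 0
  row 9 [1001]: ((1 XOR NOT 0) OR 0) -> 0
  row 10 [1010]: ((1 XOR NOT 0) OR 0) -> 0
  row 11 [1011]: ((1 XOR NOT 0) OR 0) -> 0
  row 12 [1100]: ((1 XOR NOT 1) OR 1) -> 1
  row 13 [1101]: ((1 XOR NOT 1) OR 1) -> 1
  row 14 [1110]: ((1 XOR NOT 1) OR 1) -> 1
  row 15 [1111]: ((1 XOR NOT 1) OR 1) -> 1
Full result column, 4 rows per line (P1,P2 fixed per line; P3,P4 runs 00..11 left to right):
  rows 0-3 [P1,P2=00]: 1111  = hex F
  rows 4-7 [P1,P2=01]: 1111  = hex F
  rows 8-11 [P1,P2=10]: 0000  = hex 0
  rows 12-15 [P1,P2=11]: 1111  = hex F
Output column (row 0 .. row 15) = 1111111100001111
Output column grouped in 4s = 1111 1111 0000 1111 = 0xFF0F
Convert to decimal digit by digit (value = value*16 + digit):
  F -> 15
  15*16 + 15 (F) = 255
  255*16 + 0 = 4080
  4080*16 + 15 (F) = 65295
Decimal = 65295

65295


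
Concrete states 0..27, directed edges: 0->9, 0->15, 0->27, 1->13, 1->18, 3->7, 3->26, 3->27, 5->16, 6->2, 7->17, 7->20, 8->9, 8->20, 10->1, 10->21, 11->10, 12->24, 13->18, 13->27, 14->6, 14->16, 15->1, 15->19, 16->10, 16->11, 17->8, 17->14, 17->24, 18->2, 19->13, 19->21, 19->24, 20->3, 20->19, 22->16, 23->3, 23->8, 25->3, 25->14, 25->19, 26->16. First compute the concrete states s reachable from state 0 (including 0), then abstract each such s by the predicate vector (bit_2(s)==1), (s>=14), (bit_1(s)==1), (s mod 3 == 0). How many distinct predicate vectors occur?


BFS from 0:
Concrete reachable: {0, 1, 2, 9, 13, 15, 18, 19, 21, 24, 27}
Abstract via predicates (bit_2(s)==1), (s>=14), (bit_1(s)==1), (s mod 3 == 0):
  (0,0,0,0) <- {1}
  (0,0,0,1) <- {0, 9}
  (0,0,1,0) <- {2}
  (0,1,0,1) <- {24}
  (0,1,1,0) <- {19}
  (0,1,1,1) <- {18, 27}
  (1,0,0,0) <- {13}
  (1,1,0,1) <- {21}
  (1,1,1,1) <- {15}
Distinct abstract states = 9

9


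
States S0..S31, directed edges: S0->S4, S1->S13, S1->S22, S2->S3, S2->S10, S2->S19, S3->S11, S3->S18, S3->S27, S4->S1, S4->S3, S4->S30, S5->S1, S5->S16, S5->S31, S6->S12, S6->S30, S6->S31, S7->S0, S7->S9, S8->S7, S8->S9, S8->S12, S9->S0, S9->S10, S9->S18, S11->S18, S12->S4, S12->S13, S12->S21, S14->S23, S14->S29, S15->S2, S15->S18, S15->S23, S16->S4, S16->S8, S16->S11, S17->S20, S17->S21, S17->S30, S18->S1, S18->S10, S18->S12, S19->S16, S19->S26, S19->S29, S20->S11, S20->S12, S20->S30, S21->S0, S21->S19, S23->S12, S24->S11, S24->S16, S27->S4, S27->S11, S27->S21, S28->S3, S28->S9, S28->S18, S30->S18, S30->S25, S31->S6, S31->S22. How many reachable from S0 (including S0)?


BFS from S0:
  layer 0: {S0}
  layer 1: {S4}
  layer 2: {S1, S3, S30}
  layer 3: {S11, S13, S18, S22, S25, S27}
  layer 4: {S10, S12, S21}
  layer 5: {S19}
  layer 6: {S16, S26, S29}
  layer 7: {S8}
  layer 8: {S7, S9}
Reachable set: {S0, S1, S3, S4, S7, S8, S9, S10, S11, S12, S13, S16, S18, S19, S21, S22, S25, S26, S27, S29, S30}
Count = 21

21


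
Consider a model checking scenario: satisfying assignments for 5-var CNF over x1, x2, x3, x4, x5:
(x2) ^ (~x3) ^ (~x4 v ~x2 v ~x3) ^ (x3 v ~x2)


CNF with 4 clauses over 5 vars (32 assignments).
An assignment satisfies CNF iff every clause has >=1 true literal.
Check each row (bits = x1,x2,x3,x4,x5; clause T/F shown):
  row 0 [00000]: clauses=FTTT -> 0
  row 1 [00001]: clauses=FTTT -> 0
  row 2 [00010]: clauses=FTTT -> 0
  row 3 [00011]: clauses=FTTT -> 0
  row 4 [00100]: clauses=FFTT -> 0
  row 5 [00101]: clauses=FFTT -> 0
  row 6 [00110]: clauses=FFTT -> 0
  row 7 [00111]: clauses=FFTT -> 0
  row 8 [01000]: clauses=TTTF -> 0
  row 9 [01001]: clauses=TTTF -> 0
  row 10 [01010]: clauses=TTTF -> 0
  row 11 [01011]: clauses=TTTF -> 0
  row 12 [01100]: clauses=TFTT -> 0
  row 13 [01101]: clauses=TFTT -> 0
  row 14 [01110]: clauses=TFFT -> 0
  row 15 [01111]: clauses=TFFT -> 0
  row 16 [10000]: clauses=FTTT -> 0
  row 17 [10001]: clauses=FTTT -> 0
  row 18 [10010]: clauses=FTTT -> 0
  row 19 [10011]: clauses=FTTT -> 0
  row 20 [10100]: clauses=FFTT -> 0
  row 21 [10101]: clauses=FFTT -> 0
  row 22 [10110]: clauses=FFTT -> 0
  row 23 [10111]: clauses=FFTT -> 0
  row 24 [11000]: clauses=TTTF -> 0
  row 25 [11001]: clauses=TTTF -> 0
  row 26 [11010]: clauses=TTTF -> 0
  row 27 [11011]: clauses=TTTF -> 0
  row 28 [11100]: clauses=TFTT -> 0
  row 29 [11101]: clauses=TFTT -> 0
  row 30 [11110]: clauses=TFFT -> 0
  row 31 [11111]: clauses=TFFT -> 0
Full result column, 8 rows per line (x1,x2 fixed per line; x3,x4,x5 runs 000..111 left to right):
  rows 0-7 [x1,x2=00]: 00000000  (ones: 0)
  rows 8-15 [x1,x2=01]: 00000000  (ones: 0)
  rows 16-23 [x1,x2=10]: 00000000  (ones: 0)
  rows 24-31 [x1,x2=11]: 00000000  (ones: 0)
Satisfying assignments = 0+0+0+0 = 0

0


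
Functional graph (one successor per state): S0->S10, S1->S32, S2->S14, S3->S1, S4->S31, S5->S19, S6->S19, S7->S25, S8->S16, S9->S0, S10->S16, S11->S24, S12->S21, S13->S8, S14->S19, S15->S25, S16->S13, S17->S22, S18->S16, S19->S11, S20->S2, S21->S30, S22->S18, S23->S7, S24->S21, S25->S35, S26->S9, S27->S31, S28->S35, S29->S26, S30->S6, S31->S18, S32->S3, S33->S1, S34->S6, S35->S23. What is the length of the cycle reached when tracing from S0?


Trace from S0 until a state repeats:
  S0 -> S10 -> S16 -> S13 -> S8 -> S16
S16 first seen at step 2, revisited at step 5.
Cycle length = 5 - 2 = 3

3


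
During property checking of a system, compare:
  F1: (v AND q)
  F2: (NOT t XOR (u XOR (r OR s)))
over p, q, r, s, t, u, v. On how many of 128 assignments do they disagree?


F1 = (v AND q)
F2 = (NOT t XOR (u XOR (r OR s)))
Evaluate both on each of 128 rows (bits = p,q,r,s,t,u,v):
  row 0 [0000000]: F1=0 F2=1 (differ) -> 1
  row 1 [0000001]: F1=0 F2=1 (differ) -> 1
  row 2 [0000010]: F1=0 F2=0 -> 0
  row 3 [0000011]: F1=0 F2=0 -> 0
  row 4 [0000100]: F1=0 F2=0 -> 0
  (every remaining row is evaluated the same way; all 128 results are listed next)
Full result column, 8 rows per line (p,q,r,s fixed per line; t,u,v runs 000..111 left to right):
  rows 0-7 [p,q,r,s=0000]: 11000011  (ones: 4)
  rows 8-15 [p,q,r,s=0001]: 00111100  (ones: 4)
  rows 16-23 [p,q,r,s=0010]: 00111100  (ones: 4)
  rows 24-31 [p,q,r,s=0011]: 00111100  (ones: 4)
  rows 32-39 [p,q,r,s=0100]: 10010110  (ones: 4)
  rows 40-47 [p,q,r,s=0101]: 01101001  (ones: 4)
  rows 48-55 [p,q,r,s=0110]: 01101001  (ones: 4)
  rows 56-63 [p,q,r,s=0111]: 01101001  (ones: 4)
  rows 64-71 [p,q,r,s=1000]: 11000011  (ones: 4)
  rows 72-79 [p,q,r,s=1001]: 00111100  (ones: 4)
  rows 80-87 [p,q,r,s=1010]: 00111100  (ones: 4)
  rows 88-95 [p,q,r,s=1011]: 00111100  (ones: 4)
  rows 96-103 [p,q,r,s=1100]: 10010110  (ones: 4)
  rows 104-111 [p,q,r,s=1101]: 01101001  (ones: 4)
  rows 112-119 [p,q,r,s=1110]: 01101001  (ones: 4)
  rows 120-127 [p,q,r,s=1111]: 01101001  (ones: 4)
Disagreements = 4+4+4+4+4+4+4+4+4+4+4+4+4+4+4+4 = 64

64


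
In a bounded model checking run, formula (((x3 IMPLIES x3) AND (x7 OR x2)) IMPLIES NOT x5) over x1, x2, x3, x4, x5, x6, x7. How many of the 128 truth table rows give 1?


Formula: (((x3 IMPLIES x3) AND (x7 OR x2)) IMPLIES NOT x5) over 7 vars (128 rows)
Evaluate each row (x1, x2, x3, x4, x5, x6, x7 as bits, MSB first):
  row 0 [0000000]: (((0 IMPLIES 0) AND (0 OR 0)) IMPLIES NOT 0) -> 1
  row 1 [0000001]: (((0 IMPLIES 0) AND (1 OR 0)) IMPLIES NOT 0) -> 1
  row 2 [0000010]: (((0 IMPLIES 0) AND (0 OR 0)) IMPLIES NOT 0) -> 1
  row 3 [0000011]: (((0 IMPLIES 0) AND (1 OR 0)) IMPLIES NOT 0) -> 1
  row 4 [0000100]: (((0 IMPLIES 0) AND (0 OR 0)) IMPLIES NOT 1) -> 1
  (every remaining row is evaluated the same way; all 128 results are listed next)
Full result column, 8 rows per line (x1,x2,x3,x4 fixed per line; x5,x6,x7 runs 000..111 left to right):
  rows 0-7 [x1,x2,x3,x4=0000]: 11111010  (ones: 6)
  rows 8-15 [x1,x2,x3,x4=0001]: 11111010  (ones: 6)
  rows 16-23 [x1,x2,x3,x4=0010]: 11111010  (ones: 6)
  rows 24-31 [x1,x2,x3,x4=0011]: 11111010  (ones: 6)
  rows 32-39 [x1,x2,x3,x4=0100]: 11110000  (ones: 4)
  rows 40-47 [x1,x2,x3,x4=0101]: 11110000  (ones: 4)
  rows 48-55 [x1,x2,x3,x4=0110]: 11110000  (ones: 4)
  rows 56-63 [x1,x2,x3,x4=0111]: 11110000  (ones: 4)
  rows 64-71 [x1,x2,x3,x4=1000]: 11111010  (ones: 6)
  rows 72-79 [x1,x2,x3,x4=1001]: 11111010  (ones: 6)
  rows 80-87 [x1,x2,x3,x4=1010]: 11111010  (ones: 6)
  rows 88-95 [x1,x2,x3,x4=1011]: 11111010  (ones: 6)
  rows 96-103 [x1,x2,x3,x4=1100]: 11110000  (ones: 4)
  rows 104-111 [x1,x2,x3,x4=1101]: 11110000  (ones: 4)
  rows 112-119 [x1,x2,x3,x4=1110]: 11110000  (ones: 4)
  rows 120-127 [x1,x2,x3,x4=1111]: 11110000  (ones: 4)
Count of 1-rows = 6+6+6+6+4+4+4+4+6+6+6+6+4+4+4+4 = 80

80


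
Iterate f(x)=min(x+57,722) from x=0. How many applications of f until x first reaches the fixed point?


Step 1: x=0, cap=722, increment=57
Step 2: x grows by 57 each step until capped at 722; fixed point is x=722
Step 3: iterations = ceil(722/57) = 13

13


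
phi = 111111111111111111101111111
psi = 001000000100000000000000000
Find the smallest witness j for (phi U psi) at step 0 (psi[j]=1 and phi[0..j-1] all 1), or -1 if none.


(phi U psi) at 0: need smallest j with psi[j]=1 and phi[i]=1 for all i in [0,j).
Scan from step 0:
  step 0: phi=1, psi=0 -> continue
  step 1: phi=1, psi=0 -> continue
  step 2: psi=1 and phi held for [0,2) -> witness found
Witness step = 2

2


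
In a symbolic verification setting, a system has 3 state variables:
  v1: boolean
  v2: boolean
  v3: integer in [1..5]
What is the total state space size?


State space = product of domain sizes of all variables.
Domain sizes:
  v1 (boolean): 2
  v2 (boolean): 2
  v3 (integer in [1..5]): 5
Product = 2 * 2 * 5 = 20

20


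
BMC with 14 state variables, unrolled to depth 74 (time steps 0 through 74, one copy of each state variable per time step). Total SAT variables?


BMC unrolls to depth k, creating one copy of each state var for steps 0..k.
Step count = 74 + 1 = 75 (steps 0 through 74)
Vars per step = 14
Total = 14 * 75 = 1050

1050


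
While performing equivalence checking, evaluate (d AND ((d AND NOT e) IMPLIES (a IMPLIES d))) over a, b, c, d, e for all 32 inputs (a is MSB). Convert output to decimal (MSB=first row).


Formula: (d AND ((d AND NOT e) IMPLIES (a IMPLIES d))) over a, b, c, d, e (32 rows)
Evaluate each row (bits = a,b,c,d,e, MSB first):
  row 0 [00000]: (0 AND ((0 AND NOT 0) IMPLIES (0 IMPLIES 0))) -> 0
  row 1 [00001]: (0 AND ((0 AND NOT 1) IMPLIES (0 IMPLIES 0))) -> 0
  row 2 [00010]: (1 AND ((1 AND NOT 0) IMPLIES (0 IMPLIES 1))) -> 1
  row 3 [00011]: (1 AND ((1 AND NOT 1) IMPLIES (0 IMPLIES 1))) -> 1
  row 4 [00100]: (0 AND ((0 AND NOT 0) IMPLIES (0 IMPLIES 0))) -> 0
  row 5 [00101]: (0 AND ((0 AND NOT 1) IMPLIES (0 IMPLIES 0))) -> 0
  row 6 [00110]: (1 AND ((1 AND NOT 0) IMPLIES (0 IMPLIES 1))) -> 1
  row 7 [00111]: (1 AND ((1 AND NOT 1) IMPLIES (0 IMPLIES 1))) -> 1
  row 8 [01000]: (0 AND ((0 AND NOT 0) IMPLIES (0 IMPLIES 0))) -> 0
  row 9 [01001]: (0 AND ((0 AND NOT 1) IMPLIES (0 IMPLIES 0))) -> 0
  row 10 [01010]: (1 AND ((1 AND NOT 0) IMPLIES (0 IMPLIES 1))) -> 1
  row 11 [01011]: (1 AND ((1 AND NOT 1) IMPLIES (0 IMPLIES 1))) -> 1
  row 12 [01100]: (0 AND ((0 AND NOT 0) IMPLIES (0 IMPLIES 0))) -> 0
  row 13 [01101]: (0 AND ((0 AND NOT 1) IMPLIES (0 IMPLIES 0))) -> 0
  row 14 [01110]: (1 AND ((1 AND NOT 0) IMPLIES (0 IMPLIES 1))) -> 1
  row 15 [01111]: (1 AND ((1 AND NOT 1) IMPLIES (0 IMPLIES 1))) -> 1
  row 16 [10000]: (0 AND ((0 AND NOT 0) IMPLIES (1 IMPLIES 0))) -> 0
  row 17 [10001]: (0 AND ((0 AND NOT 1) IMPLIES (1 IMPLIES 0))) -> 0
  row 18 [10010]: (1 AND ((1 AND NOT 0) IMPLIES (1 IMPLIES 1))) -> 1
  row 19 [10011]: (1 AND ((1 AND NOT 1) IMPLIES (1 IMPLIES 1))) -> 1
  row 20 [10100]: (0 AND ((0 AND NOT 0) IMPLIES (1 IMPLIES 0))) -> 0
  row 21 [10101]: (0 AND ((0 AND NOT 1) IMPLIES (1 IMPLIES 0))) -> 0
  row 22 [10110]: (1 AND ((1 AND NOT 0) IMPLIES (1 IMPLIES 1))) -> 1
  row 23 [10111]: (1 AND ((1 AND NOT 1) IMPLIES (1 IMPLIES 1))) -> 1
  row 24 [11000]: (0 AND ((0 AND NOT 0) IMPLIES (1 IMPLIES 0))) -> 0
  row 25 [11001]: (0 AND ((0 AND NOT 1) IMPLIES (1 IMPLIES 0))) -> 0
  row 26 [11010]: (1 AND ((1 AND NOT 0) IMPLIES (1 IMPLIES 1))) -> 1
  row 27 [11011]: (1 AND ((1 AND NOT 1) IMPLIES (1 IMPLIES 1))) -> 1
  row 28 [11100]: (0 AND ((0 AND NOT 0) IMPLIES (1 IMPLIES 0))) -> 0
  row 29 [11101]: (0 AND ((0 AND NOT 1) IMPLIES (1 IMPLIES 0))) -> 0
  row 30 [11110]: (1 AND ((1 AND NOT 0) IMPLIES (1 IMPLIES 1))) -> 1
  row 31 [11111]: (1 AND ((1 AND NOT 1) IMPLIES (1 IMPLIES 1))) -> 1
Full result column, 4 rows per line (a,b,c fixed per line; d,e runs 00..11 left to right):
  rows 0-3 [a,b,c=000]: 0011  = hex 3
  rows 4-7 [a,b,c=001]: 0011  = hex 3
  rows 8-11 [a,b,c=010]: 0011  = hex 3
  rows 12-15 [a,b,c=011]: 0011  = hex 3
  rows 16-19 [a,b,c=100]: 0011  = hex 3
  rows 20-23 [a,b,c=101]: 0011  = hex 3
  rows 24-27 [a,b,c=110]: 0011  = hex 3
  rows 28-31 [a,b,c=111]: 0011  = hex 3
Output column (row 0 .. row 31) = 00110011001100110011001100110011
Output column grouped in 4s = 0011 0011 0011 0011 0011 0011 0011 0011 = 0x33333333
Convert to decimal digit by digit (value = value*16 + digit):
  3 -> 3
  3*16 + 3 = 51
  51*16 + 3 = 819
  819*16 + 3 = 13107
  13107*16 + 3 = 209715
  209715*16 + 3 = 3355443
  3355443*16 + 3 = 53687091
  53687091*16 + 3 = 858993459
Decimal = 858993459

858993459


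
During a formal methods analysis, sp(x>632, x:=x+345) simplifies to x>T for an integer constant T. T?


Formula: sp(P, x:=E) = exists old_x. (x = E[old_x/x]) AND P[old_x/x] (old_x is the value of x before the assignment; eliminate old_x by solving x = E[old_x/x] for old_x)
Step 1: Precondition P: x>632, i.e. old_x > 632
Step 2: Assignment gives x = old_x + 345, so old_x = x - 345
Step 3: Substitute into P: x - 345 > 632
Step 4: Simplify: x > 632+345 = 977

977


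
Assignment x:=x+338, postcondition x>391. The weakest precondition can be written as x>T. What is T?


Formula: wp(x:=E, P) = P[E/x] (substitute E for x in postcondition)
Step 1: Postcondition: x>391
Step 2: Substitute x+338 for x: x+338>391
Step 3: Solve for x: x > 391-338 = 53

53


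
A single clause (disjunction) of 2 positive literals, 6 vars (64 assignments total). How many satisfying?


Step 1: Total=2^6=64
Step 2: Unsat when all 2 false: 2^4=16
Step 3: Sat=64-16=48

48


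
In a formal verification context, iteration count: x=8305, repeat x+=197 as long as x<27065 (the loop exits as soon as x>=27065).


Step 1: x goes from 8305 toward 27065 by 197; the body runs while x<27065, so iterations = ceil((bound-start)/step)
Step 2: Distance=18760
Step 3: ceil(18760/197)=96

96


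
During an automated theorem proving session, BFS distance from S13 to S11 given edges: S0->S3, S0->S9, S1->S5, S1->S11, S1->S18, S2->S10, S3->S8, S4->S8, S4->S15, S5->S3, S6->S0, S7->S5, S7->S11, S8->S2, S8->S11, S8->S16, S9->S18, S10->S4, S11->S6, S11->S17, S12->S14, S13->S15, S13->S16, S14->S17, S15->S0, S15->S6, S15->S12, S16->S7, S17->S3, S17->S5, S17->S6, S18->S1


BFS layer-by-layer from S13:
  dist 0: {S13}
  dist 1: {S15, S16}
  dist 2: {S0, S6, S7, S12}
  dist 3: {S3, S5, S9, S11, S14}
  -> S11 reached at distance 3
Shortest path length = 3

3


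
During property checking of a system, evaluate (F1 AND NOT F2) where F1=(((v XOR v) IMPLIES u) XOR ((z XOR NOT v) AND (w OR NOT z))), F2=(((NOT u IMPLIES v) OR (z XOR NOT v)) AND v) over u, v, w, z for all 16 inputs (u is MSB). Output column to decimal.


F1 = (((v XOR v) IMPLIES u) XOR ((z XOR NOT v) AND (w OR NOT z)))
F2 = (((NOT u IMPLIES v) OR (z XOR NOT v)) AND v)
Counterexample to F1=>F2 is where F1=1 and F2=0.
Evaluate each row (bits = u,v,w,z, MSB first):
  row 0 [0000]: F1=0 F2=0 -> F1&~F2 -> 0
  row 1 [0001]: F1=1 F2=0 -> F1&~F2 -> 1
  row 2 [0010]: F1=0 F2=0 -> F1&~F2 -> 0
  row 3 [0011]: F1=1 F2=0 -> F1&~F2 -> 1
  row 4 [0100]: F1=1 F2=1 -> F1&~F2 -> 0
  row 5 [0101]: F1=1 F2=1 -> F1&~F2 -> 0
  row 6 [0110]: F1=1 F2=1 -> F1&~F2 -> 0
  row 7 [0111]: F1=0 F2=1 -> F1&~F2 -> 0
  row 8 [1000]: F1=0 F2=0 -> F1&~F2 -> 0
  row 9 [1001]: F1=1 F2=0 -> F1&~F2 -> 1
  row 10 [1010]: F1=0 F2=0 -> F1&~F2 -> 0
  row 11 [1011]: F1=1 F2=0 -> F1&~F2 -> 1
  row 12 [1100]: F1=1 F2=1 -> F1&~F2 -> 0
  row 13 [1101]: F1=1 F2=1 -> F1&~F2 -> 0
  row 14 [1110]: F1=1 F2=1 -> F1&~F2 -> 0
  row 15 [1111]: F1=0 F2=1 -> F1&~F2 -> 0
Full result column, 4 rows per line (u,v fixed per line; w,z runs 00..11 left to right):
  rows 0-3 [u,v=00]: 0101  = hex 5
  rows 4-7 [u,v=01]: 0000  = hex 0
  rows 8-11 [u,v=10]: 0101  = hex 5
  rows 12-15 [u,v=11]: 0000  = hex 0
Counterexample vector (row 0 .. row 15) = 0101000001010000
Output column grouped in 4s = 0101 0000 0101 0000 = 0x5050
Convert to decimal digit by digit (value = value*16 + digit):
  5 -> 5
  5*16 + 0 = 80
  80*16 + 5 = 1285
  1285*16 + 0 = 20560
Decimal = 20560

20560


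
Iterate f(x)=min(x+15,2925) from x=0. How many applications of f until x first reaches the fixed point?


Step 1: x=0, cap=2925, increment=15
Step 2: x grows by 15 each step until capped at 2925; fixed point is x=2925
Step 3: iterations = ceil(2925/15) = 195

195


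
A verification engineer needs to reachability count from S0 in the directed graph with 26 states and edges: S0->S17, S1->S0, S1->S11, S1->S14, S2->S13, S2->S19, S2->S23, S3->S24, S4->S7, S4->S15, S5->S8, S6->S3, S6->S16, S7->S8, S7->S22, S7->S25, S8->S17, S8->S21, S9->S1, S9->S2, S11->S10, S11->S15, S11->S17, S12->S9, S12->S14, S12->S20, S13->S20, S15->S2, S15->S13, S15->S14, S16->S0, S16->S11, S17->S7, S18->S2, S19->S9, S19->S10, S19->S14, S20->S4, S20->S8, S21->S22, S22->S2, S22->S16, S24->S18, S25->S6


BFS from S0:
  layer 0: {S0}
  layer 1: {S17}
  layer 2: {S7}
  layer 3: {S8, S22, S25}
  layer 4: {S2, S6, S16, S21}
  layer 5: {S3, S11, S13, S19, S23}
  layer 6: {S9, S10, S14, S15, S20, S24}
  layer 7: {S1, S4, S18}
Reachable set: {S0, S1, S2, S3, S4, S6, S7, S8, S9, S10, S11, S13, S14, S15, S16, S17, S18, S19, S20, S21, S22, S23, S24, S25}
Count = 24

24


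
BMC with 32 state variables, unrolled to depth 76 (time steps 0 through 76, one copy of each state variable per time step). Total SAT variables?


BMC unrolls to depth k, creating one copy of each state var for steps 0..k.
Step count = 76 + 1 = 77 (steps 0 through 76)
Vars per step = 32
Total = 32 * 77 = 2464

2464


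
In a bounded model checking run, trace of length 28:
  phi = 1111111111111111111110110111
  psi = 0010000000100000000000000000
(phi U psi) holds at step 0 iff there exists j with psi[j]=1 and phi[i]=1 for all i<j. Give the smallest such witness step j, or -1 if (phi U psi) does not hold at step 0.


(phi U psi) at 0: need smallest j with psi[j]=1 and phi[i]=1 for all i in [0,j).
Scan from step 0:
  step 0: phi=1, psi=0 -> continue
  step 1: phi=1, psi=0 -> continue
  step 2: psi=1 and phi held for [0,2) -> witness found
Witness step = 2

2


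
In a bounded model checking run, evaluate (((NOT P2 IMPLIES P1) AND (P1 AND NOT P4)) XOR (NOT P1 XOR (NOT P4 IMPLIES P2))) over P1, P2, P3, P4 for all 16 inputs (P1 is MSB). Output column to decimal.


Formula: (((NOT P2 IMPLIES P1) AND (P1 AND NOT P4)) XOR (NOT P1 XOR (NOT P4 IMPLIES P2))) over P1, P2, P3, P4 (16 rows)
Evaluate each row (bits = P1,P2,P3,P4, MSB first):
  row 0 [0000]: (((NOT 0 IMPLIES 0) AND (0 AND NOT 0)) XOR (NOT 0 XOR (NOT 0 IMPLIES 0))) -> 1
  row 1 [0001]: (((NOT 0 IMPLIES 0) AND (0 AND NOT 1)) XOR (NOT 0 XOR (NOT 1 IMPLIES 0))) -> 0
  row 2 [0010]: (((NOT 0 IMPLIES 0) AND (0 AND NOT 0)) XOR (NOT 0 XOR (NOT 0 IMPLIES 0))) -> 1
  row 3 [0011]: (((NOT 0 IMPLIES 0) AND (0 AND NOT 1)) XOR (NOT 0 XOR (NOT 1 IMPLIES 0))) -> 0
  row 4 [0100]: (((NOT 1 IMPLIES 0) AND (0 AND NOT 0)) XOR (NOT 0 XOR (NOT 0 IMPLIES 1))) -> 0
  row 5 [0101]: (((NOT 1 IMPLIES 0) AND (0 AND NOT 1)) XOR (NOT 0 XOR (NOT 1 IMPLIES 1))) -> 0
  row 6 [0110]: (((NOT 1 IMPLIES 0) AND (0 AND NOT 0)) XOR (NOT 0 XOR (NOT 0 IMPLIES 1))) -> 0
  row 7 [0111]: (((NOT 1 IMPLIES 0) AND (0 AND NOT 1)) XOR (NOT 0 XOR (NOT 1 IMPLIES 1))) -> 0
  row 8 [1000]: (((NOT 0 IMPLIES 1) AND (1 AND NOT 0)) XOR (NOT 1 XOR (NOT 0 IMPLIES 0))) -> 1
  row 9 [1001]: (((NOT 0 IMPLIES 1) AND (1 AND NOT 1)) XOR (NOT 1 XOR (NOT 1 IMPLIES 0))) -> 1
  row 10 [1010]: (((NOT 0 IMPLIES 1) AND (1 AND NOT 0)) XOR (NOT 1 XOR (NOT 0 IMPLIES 0))) -> 1
  row 11 [1011]: (((NOT 0 IMPLIES 1) AND (1 AND NOT 1)) XOR (NOT 1 XOR (NOT 1 IMPLIES 0))) -> 1
  row 12 [1100]: (((NOT 1 IMPLIES 1) AND (1 AND NOT 0)) XOR (NOT 1 XOR (NOT 0 IMPLIES 1))) -> 0
  row 13 [1101]: (((NOT 1 IMPLIES 1) AND (1 AND NOT 1)) XOR (NOT 1 XOR (NOT 1 IMPLIES 1))) -> 1
  row 14 [1110]: (((NOT 1 IMPLIES 1) AND (1 AND NOT 0)) XOR (NOT 1 XOR (NOT 0 IMPLIES 1))) -> 0
  row 15 [1111]: (((NOT 1 IMPLIES 1) AND (1 AND NOT 1)) XOR (NOT 1 XOR (NOT 1 IMPLIES 1))) -> 1
Full result column, 4 rows per line (P1,P2 fixed per line; P3,P4 runs 00..11 left to right):
  rows 0-3 [P1,P2=00]: 1010  = hex A
  rows 4-7 [P1,P2=01]: 0000  = hex 0
  rows 8-11 [P1,P2=10]: 1111  = hex F
  rows 12-15 [P1,P2=11]: 0101  = hex 5
Output column (row 0 .. row 15) = 1010000011110101
Output column grouped in 4s = 1010 0000 1111 0101 = 0xA0F5
Convert to decimal digit by digit (value = value*16 + digit):
  A -> 10
  10*16 + 0 = 160
  160*16 + 15 (F) = 2575
  2575*16 + 5 = 41205
Decimal = 41205

41205


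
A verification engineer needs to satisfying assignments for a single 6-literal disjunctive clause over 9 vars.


Step 1: Total=2^9=512
Step 2: Unsat when all 6 false: 2^3=8
Step 3: Sat=512-8=504

504


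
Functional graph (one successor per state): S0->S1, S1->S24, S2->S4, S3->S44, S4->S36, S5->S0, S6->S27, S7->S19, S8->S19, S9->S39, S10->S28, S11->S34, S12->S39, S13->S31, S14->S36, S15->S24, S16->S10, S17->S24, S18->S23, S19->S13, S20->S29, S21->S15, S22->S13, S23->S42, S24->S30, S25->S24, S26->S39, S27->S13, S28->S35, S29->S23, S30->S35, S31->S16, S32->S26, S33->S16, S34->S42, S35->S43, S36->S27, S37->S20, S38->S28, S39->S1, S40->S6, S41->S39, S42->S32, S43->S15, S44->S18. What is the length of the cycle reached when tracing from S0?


Trace from S0 until a state repeats:
  S0 -> S1 -> S24 -> S30 -> S35 -> S43 -> S15 -> S24
S24 first seen at step 2, revisited at step 7.
Cycle length = 7 - 2 = 5

5
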